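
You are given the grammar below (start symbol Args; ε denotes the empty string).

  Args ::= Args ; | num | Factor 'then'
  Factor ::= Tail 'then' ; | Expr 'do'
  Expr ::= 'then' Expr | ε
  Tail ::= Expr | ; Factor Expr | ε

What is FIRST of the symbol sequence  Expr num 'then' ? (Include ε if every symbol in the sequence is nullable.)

Add FIRST(Expr)\{ε} = { 'then' }; Expr is nullable, continue.
num is a terminal; add {num} and stop.

{ 'then', num }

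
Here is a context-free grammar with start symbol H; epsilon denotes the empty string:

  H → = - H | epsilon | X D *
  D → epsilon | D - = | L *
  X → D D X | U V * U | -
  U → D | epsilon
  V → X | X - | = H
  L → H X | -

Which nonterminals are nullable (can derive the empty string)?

{ D, H, U }

Directly nullable (have an epsilon-production): H, D, U.
No other nonterminal has a production whose RHS symbols are all nullable.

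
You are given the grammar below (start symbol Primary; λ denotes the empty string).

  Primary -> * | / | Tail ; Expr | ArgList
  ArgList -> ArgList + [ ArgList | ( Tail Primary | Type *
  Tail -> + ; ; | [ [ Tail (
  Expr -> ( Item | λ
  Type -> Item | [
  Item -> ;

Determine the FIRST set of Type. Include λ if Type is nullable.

{ ;, [ }

From Type -> Item: add FIRST(Item) = { ; }.
Type -> [ contributes {[}.
Union: FIRST(Type) = { ;, [ }.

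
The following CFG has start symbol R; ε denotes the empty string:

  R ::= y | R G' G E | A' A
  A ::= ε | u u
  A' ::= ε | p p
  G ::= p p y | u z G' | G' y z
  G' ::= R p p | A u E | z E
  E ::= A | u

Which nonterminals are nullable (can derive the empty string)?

Directly nullable (have an ε-production): A, A'.
R ::= A' A with every symbol nullable, so R is nullable.
E ::= A with every symbol nullable, so E is nullable.
No other nonterminal has a production whose RHS symbols are all nullable.

{ A, A', E, R }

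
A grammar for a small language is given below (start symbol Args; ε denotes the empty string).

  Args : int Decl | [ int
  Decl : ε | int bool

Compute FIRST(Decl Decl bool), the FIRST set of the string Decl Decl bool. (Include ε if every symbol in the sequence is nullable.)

Add FIRST(Decl)\{ε} = { int }; Decl is nullable, continue.
Add FIRST(Decl)\{ε} = { int }; Decl is nullable, continue.
bool is a terminal; add {bool} and stop.

{ bool, int }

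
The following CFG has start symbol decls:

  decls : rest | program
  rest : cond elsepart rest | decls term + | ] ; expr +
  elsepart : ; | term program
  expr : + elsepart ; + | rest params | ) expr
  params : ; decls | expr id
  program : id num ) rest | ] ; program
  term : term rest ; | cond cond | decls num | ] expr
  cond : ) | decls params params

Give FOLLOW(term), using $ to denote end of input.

In rest : decls term +: add FIRST(+) = { + }.
In elsepart : term program: add FIRST(program) = { ], id }.
In term : term rest ;: add FIRST(rest ;) = { ), ], id }.
Union: FOLLOW(term) = { ), +, ], id }.

{ ), +, ], id }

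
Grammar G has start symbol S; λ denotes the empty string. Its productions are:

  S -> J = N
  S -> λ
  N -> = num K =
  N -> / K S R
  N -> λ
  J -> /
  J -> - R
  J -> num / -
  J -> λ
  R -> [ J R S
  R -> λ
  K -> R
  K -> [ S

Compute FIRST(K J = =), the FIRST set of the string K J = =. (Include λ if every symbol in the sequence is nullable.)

{ -, /, =, [, num }

Add FIRST(K)\{λ} = { [ }; K is nullable, continue.
Add FIRST(J)\{λ} = { -, /, num }; J is nullable, continue.
= is a terminal; add {=} and stop.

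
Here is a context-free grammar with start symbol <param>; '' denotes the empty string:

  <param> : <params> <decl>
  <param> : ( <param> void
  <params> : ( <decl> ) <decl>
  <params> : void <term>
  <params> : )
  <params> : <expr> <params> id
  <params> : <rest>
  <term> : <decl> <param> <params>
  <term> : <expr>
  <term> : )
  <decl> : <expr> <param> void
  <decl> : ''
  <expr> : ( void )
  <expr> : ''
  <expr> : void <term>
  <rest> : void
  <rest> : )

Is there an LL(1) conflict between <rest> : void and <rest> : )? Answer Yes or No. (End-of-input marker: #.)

No

FIRST(void) = { void } and FIRST()) = { ) }.
The FIRST sets are disjoint and neither alternative is nullable — no conflict.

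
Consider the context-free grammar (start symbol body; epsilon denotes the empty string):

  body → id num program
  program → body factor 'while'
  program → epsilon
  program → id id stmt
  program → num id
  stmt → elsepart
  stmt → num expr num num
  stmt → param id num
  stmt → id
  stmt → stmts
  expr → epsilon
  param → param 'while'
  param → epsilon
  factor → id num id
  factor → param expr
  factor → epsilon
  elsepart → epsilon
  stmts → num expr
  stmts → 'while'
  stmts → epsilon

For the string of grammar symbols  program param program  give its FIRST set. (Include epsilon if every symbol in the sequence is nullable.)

Add FIRST(program)\{epsilon} = { id, num }; program is nullable, continue.
Add FIRST(param)\{epsilon} = { 'while' }; param is nullable, continue.
Add FIRST(program)\{epsilon} = { id, num }; program is nullable, continue.
Every symbol is nullable, so include epsilon.

{ 'while', id, num, epsilon }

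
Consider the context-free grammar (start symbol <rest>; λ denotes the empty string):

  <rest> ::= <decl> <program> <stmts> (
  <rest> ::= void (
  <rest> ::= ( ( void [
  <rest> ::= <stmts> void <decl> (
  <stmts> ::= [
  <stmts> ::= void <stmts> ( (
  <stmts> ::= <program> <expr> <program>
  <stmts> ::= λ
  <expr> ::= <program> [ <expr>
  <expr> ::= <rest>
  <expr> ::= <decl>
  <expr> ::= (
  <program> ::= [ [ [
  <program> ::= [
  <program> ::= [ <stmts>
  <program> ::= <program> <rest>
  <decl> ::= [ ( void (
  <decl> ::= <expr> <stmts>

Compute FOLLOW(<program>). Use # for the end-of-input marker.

In <rest> ::= <decl> <program> <stmts> (: add FIRST(<stmts> () = { (, [, void }.
In <stmts> ::= <program> <expr> <program>: add FIRST(<expr> <program>) = { (, [, void }.
In <stmts> ::= <program> <expr> <program>: <program> is at the end, add FOLLOW(<stmts>) = { (, [, void }.
In <expr> ::= <program> [ <expr>: add FIRST([ <expr>) = { [ }.
In <program> ::= <program> <rest>: add FIRST(<rest>) = { (, [, void }.
Union: FOLLOW(<program>) = { (, [, void }.

{ (, [, void }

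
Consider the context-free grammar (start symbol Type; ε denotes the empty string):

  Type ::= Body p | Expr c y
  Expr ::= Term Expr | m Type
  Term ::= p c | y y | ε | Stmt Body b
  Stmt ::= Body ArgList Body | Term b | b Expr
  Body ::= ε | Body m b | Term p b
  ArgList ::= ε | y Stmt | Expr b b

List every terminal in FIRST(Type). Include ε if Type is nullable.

From Type ::= Body p: Body nullable, take FIRST(Body) ∪ {p} = { b, m, p, y }.
From Type ::= Expr c y: add FIRST(Expr) = { b, m, p, y }.
Union: FIRST(Type) = { b, m, p, y }.

{ b, m, p, y }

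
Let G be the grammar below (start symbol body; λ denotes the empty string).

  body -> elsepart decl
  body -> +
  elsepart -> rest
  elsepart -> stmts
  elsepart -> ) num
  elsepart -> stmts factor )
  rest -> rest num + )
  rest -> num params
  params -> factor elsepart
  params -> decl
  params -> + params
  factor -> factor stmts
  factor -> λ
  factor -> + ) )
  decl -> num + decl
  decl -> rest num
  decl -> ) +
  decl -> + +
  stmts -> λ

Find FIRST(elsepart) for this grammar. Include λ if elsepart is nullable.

From elsepart -> rest: add FIRST(rest) = { num }.
From elsepart -> stmts: add FIRST(stmts) = { λ } (including λ since stmts is nullable).
elsepart -> ) num contributes {)}.
From elsepart -> stmts factor ): stmts, factor nullable, take FIRST(stmts) ∪ FIRST(factor) ∪ {)} = { ), + }.
Union: FIRST(elsepart) = { ), +, num, λ }.

{ ), +, num, λ }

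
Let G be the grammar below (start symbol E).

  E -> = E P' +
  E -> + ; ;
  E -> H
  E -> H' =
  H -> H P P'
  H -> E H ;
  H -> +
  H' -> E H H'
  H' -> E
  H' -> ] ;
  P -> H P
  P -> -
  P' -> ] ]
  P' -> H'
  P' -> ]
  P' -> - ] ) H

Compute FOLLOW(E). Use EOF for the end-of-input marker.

{ EOF, +, -, ;, =, ] }

E is the start symbol, so EOF ∈ FOLLOW(E).
In E -> = E P' +: add FIRST(P' +) = { +, -, =, ] }.
In H -> E H ;: add FIRST(H ;) = { +, =, ] }.
In H' -> E H H': add FIRST(H H') = { +, =, ] }.
In H' -> E: E is at the end, add FOLLOW(H') = { EOF, +, -, ;, =, ] }.
Union: FOLLOW(E) = { EOF, +, -, ;, =, ] }.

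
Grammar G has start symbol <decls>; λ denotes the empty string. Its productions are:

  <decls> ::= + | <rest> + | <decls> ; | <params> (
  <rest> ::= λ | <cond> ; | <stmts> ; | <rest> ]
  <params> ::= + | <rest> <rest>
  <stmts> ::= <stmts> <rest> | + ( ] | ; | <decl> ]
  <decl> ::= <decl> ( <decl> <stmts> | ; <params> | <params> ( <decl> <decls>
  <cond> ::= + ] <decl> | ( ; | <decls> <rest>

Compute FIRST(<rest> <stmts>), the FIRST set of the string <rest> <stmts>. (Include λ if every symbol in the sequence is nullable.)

{ (, +, ;, ] }

Add FIRST(<rest>)\{λ} = { (, +, ;, ] }; <rest> is nullable, continue.
Add FIRST(<stmts>) = { (, +, ;, ] }; <stmts> is not nullable, stop.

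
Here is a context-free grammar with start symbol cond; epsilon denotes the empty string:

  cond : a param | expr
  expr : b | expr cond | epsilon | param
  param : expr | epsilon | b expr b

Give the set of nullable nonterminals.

{ cond, expr, param }

Directly nullable (have an epsilon-production): expr, param.
cond : expr with every symbol nullable, so cond is nullable.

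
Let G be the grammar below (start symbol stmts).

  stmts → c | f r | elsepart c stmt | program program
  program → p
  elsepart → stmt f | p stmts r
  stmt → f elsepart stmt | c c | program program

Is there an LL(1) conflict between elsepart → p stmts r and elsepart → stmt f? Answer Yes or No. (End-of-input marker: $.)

Yes

FIRST(p stmts r) = { p } and FIRST(stmt f) = { c, f, p }.
Both contain p, so the two alternatives are not disjoint — LL(1) conflict.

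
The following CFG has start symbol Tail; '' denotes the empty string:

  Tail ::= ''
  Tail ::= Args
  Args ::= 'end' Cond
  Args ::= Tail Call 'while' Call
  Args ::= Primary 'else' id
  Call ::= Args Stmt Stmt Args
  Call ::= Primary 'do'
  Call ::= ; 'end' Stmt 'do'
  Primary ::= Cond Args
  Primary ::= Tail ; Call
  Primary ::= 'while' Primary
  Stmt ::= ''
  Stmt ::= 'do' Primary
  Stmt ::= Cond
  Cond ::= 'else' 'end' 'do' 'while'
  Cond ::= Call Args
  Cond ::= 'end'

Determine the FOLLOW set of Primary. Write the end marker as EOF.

{ 'do', 'else', 'end', 'while', ; }

In Args ::= Primary 'else' id: add FIRST('else' id) = { 'else' }.
In Call ::= Primary 'do': add FIRST('do') = { 'do' }.
In Primary ::= 'while' Primary: Primary is at the end, add FOLLOW(Primary) = { 'do', 'else', 'end', 'while', ; }.
In Stmt ::= 'do' Primary: Primary is at the end, add FOLLOW(Stmt) = { 'do', 'else', 'end', 'while', ; }.
Union: FOLLOW(Primary) = { 'do', 'else', 'end', 'while', ; }.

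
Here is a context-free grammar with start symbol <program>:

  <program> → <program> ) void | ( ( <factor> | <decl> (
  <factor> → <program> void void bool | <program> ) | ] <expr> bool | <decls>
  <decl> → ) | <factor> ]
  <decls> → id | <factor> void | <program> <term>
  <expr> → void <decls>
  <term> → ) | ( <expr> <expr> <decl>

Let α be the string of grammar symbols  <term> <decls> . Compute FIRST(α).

{ (, ) }

Add FIRST(<term>) = { (, ) }; <term> is not nullable, stop.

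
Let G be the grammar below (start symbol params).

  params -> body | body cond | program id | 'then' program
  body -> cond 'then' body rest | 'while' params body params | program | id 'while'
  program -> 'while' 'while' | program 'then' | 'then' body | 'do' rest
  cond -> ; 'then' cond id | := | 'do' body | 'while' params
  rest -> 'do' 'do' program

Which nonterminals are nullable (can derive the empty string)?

No nonterminal has an empty production or an RHS whose symbols are all nullable.

{ } (none)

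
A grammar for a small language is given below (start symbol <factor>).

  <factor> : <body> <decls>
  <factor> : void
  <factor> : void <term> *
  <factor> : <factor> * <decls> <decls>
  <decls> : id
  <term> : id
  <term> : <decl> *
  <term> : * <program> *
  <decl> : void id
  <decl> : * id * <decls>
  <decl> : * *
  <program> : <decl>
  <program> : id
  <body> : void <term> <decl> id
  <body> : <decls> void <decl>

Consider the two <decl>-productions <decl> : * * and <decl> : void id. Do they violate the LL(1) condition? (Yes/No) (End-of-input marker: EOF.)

FIRST(* *) = { * } and FIRST(void id) = { void }.
The FIRST sets are disjoint and neither alternative is nullable — no conflict.

No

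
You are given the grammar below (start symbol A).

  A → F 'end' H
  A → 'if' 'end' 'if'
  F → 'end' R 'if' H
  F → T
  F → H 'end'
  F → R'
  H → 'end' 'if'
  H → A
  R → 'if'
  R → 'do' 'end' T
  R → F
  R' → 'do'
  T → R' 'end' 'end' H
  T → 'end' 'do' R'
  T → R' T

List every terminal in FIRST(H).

{ 'do', 'end', 'if' }

H → 'end' 'if' contributes {'end'}.
From H → A: add FIRST(A) = { 'do', 'end', 'if' }.
Union: FIRST(H) = { 'do', 'end', 'if' }.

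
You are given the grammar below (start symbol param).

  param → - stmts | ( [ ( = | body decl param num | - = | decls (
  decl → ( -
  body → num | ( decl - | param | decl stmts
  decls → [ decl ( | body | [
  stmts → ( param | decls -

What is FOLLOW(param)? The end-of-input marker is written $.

param is the start symbol, so $ ∈ FOLLOW(param).
In param → body decl param num: add FIRST(num) = { num }.
In body → param: param is at the end, add FOLLOW(body) = { (, - }.
In stmts → ( param: param is at the end, add FOLLOW(stmts) = { $, (, -, num }.
Union: FOLLOW(param) = { $, (, -, num }.

{ $, (, -, num }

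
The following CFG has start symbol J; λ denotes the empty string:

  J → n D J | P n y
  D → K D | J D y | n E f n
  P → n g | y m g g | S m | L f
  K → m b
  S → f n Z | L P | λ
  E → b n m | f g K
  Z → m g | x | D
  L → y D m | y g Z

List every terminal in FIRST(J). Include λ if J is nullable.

{ f, m, n, y }

J → n D J contributes {n}.
From J → P n y: add FIRST(P) = { f, m, n, y }.
Union: FIRST(J) = { f, m, n, y }.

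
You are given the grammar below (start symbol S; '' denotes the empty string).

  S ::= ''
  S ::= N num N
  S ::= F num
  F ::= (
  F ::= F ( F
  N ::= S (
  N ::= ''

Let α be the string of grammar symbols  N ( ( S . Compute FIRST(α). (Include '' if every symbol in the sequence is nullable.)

Add FIRST(N)\{''} = { (, num }; N is nullable, continue.
( is a terminal; add {(} and stop.

{ (, num }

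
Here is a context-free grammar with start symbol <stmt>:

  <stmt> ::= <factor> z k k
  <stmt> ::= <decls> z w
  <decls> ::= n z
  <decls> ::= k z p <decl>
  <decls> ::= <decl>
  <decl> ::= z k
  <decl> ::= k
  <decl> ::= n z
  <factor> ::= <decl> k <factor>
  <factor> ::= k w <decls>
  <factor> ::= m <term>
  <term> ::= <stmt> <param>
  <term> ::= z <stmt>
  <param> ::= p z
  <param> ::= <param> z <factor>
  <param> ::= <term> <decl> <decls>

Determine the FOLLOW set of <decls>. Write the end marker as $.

In <stmt> ::= <decls> z w: add FIRST(z w) = { z }.
In <factor> ::= k w <decls>: <decls> is at the end, add FOLLOW(<factor>) = { k, n, z }.
In <param> ::= <term> <decl> <decls>: <decls> is at the end, add FOLLOW(<param>) = { k, n, z }.
Union: FOLLOW(<decls>) = { k, n, z }.

{ k, n, z }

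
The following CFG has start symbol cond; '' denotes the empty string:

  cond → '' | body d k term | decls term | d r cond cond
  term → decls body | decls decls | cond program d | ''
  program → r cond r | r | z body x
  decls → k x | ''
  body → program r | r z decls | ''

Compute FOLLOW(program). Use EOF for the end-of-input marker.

{ d, r }

In term → cond program d: add FIRST(d) = { d }.
In body → program r: add FIRST(r) = { r }.
Union: FOLLOW(program) = { d, r }.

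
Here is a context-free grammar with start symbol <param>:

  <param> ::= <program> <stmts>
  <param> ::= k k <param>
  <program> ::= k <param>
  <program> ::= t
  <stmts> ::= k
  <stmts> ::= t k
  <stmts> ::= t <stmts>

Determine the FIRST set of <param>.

From <param> ::= <program> <stmts>: add FIRST(<program>) = { k, t }.
<param> ::= k k <param> contributes {k}.
Union: FIRST(<param>) = { k, t }.

{ k, t }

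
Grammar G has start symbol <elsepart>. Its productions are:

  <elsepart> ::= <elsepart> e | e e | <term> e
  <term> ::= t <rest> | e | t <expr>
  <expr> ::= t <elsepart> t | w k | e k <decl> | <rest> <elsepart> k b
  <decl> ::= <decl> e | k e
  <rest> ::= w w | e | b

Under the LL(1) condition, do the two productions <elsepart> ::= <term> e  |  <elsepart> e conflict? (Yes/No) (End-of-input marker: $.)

FIRST(<term> e) = { e, t } and FIRST(<elsepart> e) = { e, t }.
Both contain e, so the two alternatives are not disjoint — LL(1) conflict.

Yes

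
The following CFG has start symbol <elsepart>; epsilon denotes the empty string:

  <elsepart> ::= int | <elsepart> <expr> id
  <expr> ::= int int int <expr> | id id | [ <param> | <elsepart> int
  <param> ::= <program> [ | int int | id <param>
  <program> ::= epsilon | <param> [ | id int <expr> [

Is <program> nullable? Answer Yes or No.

Yes

<program> has an epsilon-production, so <program> ⇒ epsilon.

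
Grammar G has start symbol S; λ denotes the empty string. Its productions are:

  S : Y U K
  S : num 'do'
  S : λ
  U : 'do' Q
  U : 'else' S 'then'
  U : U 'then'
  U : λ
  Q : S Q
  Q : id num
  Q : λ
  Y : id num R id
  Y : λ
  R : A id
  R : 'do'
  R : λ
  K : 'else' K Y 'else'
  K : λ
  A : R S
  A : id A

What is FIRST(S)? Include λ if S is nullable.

From S : Y U K: Y, U, K nullable, take FIRST(Y) ∪ FIRST(U) ∪ FIRST(K) = { 'do', 'else', 'then', id }; also λ since the whole RHS is nullable.
S : num 'do' contributes {num}.
S : λ contributes λ.
Union: FIRST(S) = { 'do', 'else', 'then', id, num, λ }.

{ 'do', 'else', 'then', id, num, λ }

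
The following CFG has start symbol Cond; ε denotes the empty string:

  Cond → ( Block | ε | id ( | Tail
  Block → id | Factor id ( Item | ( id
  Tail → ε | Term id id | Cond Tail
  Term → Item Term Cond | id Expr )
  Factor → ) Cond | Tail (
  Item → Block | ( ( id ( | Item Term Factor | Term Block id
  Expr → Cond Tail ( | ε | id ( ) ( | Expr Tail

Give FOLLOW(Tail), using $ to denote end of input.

In Cond → Tail: Tail is at the end, add FOLLOW(Cond) = { $, (, ), id }.
In Tail → Cond Tail: Tail is at the end, add FOLLOW(Tail) = { $, (, ), id }.
In Factor → Tail (: add FIRST(() = { ( }.
In Expr → Cond Tail (: add FIRST(() = { ( }.
In Expr → Expr Tail: Tail is at the end, add FOLLOW(Expr) = { (, ), id }.
Union: FOLLOW(Tail) = { $, (, ), id }.

{ $, (, ), id }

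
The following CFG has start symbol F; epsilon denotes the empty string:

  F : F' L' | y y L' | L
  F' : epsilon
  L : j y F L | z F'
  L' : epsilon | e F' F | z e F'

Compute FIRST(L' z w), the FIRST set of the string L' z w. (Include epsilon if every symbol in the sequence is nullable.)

Add FIRST(L')\{epsilon} = { e, z }; L' is nullable, continue.
z is a terminal; add {z} and stop.

{ e, z }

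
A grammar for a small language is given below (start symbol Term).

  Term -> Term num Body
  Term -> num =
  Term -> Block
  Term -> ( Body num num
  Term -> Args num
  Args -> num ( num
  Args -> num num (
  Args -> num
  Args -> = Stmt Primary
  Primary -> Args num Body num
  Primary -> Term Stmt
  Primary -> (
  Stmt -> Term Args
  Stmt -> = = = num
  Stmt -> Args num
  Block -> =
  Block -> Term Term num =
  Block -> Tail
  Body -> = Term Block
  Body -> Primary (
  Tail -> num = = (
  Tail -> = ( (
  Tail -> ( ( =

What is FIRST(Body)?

Body -> = Term Block contributes {=}.
From Body -> Primary (: add FIRST(Primary) = { (, =, num }.
Union: FIRST(Body) = { (, =, num }.

{ (, =, num }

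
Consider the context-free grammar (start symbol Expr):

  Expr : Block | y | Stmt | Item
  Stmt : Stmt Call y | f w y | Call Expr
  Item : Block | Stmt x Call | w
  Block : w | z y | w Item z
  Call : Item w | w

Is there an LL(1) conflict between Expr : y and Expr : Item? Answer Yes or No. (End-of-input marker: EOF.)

No

FIRST(y) = { y } and FIRST(Item) = { f, w, z }.
The FIRST sets are disjoint and neither alternative is nullable — no conflict.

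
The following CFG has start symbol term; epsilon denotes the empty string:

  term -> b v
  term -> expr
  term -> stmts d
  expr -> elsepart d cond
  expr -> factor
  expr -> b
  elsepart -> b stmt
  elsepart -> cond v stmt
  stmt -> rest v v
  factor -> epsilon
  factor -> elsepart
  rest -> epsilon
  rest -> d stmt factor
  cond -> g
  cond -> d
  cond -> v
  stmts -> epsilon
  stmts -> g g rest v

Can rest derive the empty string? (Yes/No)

rest has an epsilon-production, so rest ⇒ epsilon.

Yes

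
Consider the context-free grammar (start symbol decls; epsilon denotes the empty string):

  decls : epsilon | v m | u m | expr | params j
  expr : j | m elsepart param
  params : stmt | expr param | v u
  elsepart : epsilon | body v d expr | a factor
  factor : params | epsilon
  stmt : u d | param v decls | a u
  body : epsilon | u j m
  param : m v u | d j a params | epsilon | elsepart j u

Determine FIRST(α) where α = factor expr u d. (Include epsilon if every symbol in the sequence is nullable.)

{ a, d, j, m, u, v }

Add FIRST(factor)\{epsilon} = { a, d, j, m, u, v }; factor is nullable, continue.
Add FIRST(expr) = { j, m }; expr is not nullable, stop.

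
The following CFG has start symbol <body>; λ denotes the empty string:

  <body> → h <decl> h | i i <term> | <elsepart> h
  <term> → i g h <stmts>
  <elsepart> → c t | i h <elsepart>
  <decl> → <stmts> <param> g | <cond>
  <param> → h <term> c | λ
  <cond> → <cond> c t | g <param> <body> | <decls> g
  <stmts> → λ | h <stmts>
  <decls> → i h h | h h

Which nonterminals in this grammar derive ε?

Directly nullable (have an λ-production): <param>, <stmts>.
No other nonterminal has a production whose RHS symbols are all nullable.

{ <param>, <stmts> }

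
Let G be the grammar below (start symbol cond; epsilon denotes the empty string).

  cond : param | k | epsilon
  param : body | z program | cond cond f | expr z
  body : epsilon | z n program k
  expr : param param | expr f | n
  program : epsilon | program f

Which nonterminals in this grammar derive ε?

Directly nullable (have an epsilon-production): cond, body, program.
param : body with every symbol nullable, so param is nullable.
expr : param param with every symbol nullable, so expr is nullable.

{ body, cond, expr, param, program }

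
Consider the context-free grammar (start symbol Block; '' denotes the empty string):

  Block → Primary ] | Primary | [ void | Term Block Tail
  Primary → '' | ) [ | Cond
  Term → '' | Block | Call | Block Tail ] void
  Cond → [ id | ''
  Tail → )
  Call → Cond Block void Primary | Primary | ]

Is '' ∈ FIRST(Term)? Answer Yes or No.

Term has an ''-production, so Term ⇒ ''.

Yes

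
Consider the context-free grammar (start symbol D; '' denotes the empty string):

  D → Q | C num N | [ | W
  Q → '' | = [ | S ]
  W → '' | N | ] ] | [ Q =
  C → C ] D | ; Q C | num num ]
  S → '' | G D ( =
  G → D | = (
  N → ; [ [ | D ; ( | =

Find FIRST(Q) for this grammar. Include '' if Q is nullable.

Q → '' contributes ''.
Q → = [ contributes {=}.
From Q → S ]: S nullable, take FIRST(S) ∪ {]} = { (, ;, =, [, ], num }.
Union: FIRST(Q) = { (, ;, =, [, ], num, '' }.

{ (, ;, =, [, ], num, '' }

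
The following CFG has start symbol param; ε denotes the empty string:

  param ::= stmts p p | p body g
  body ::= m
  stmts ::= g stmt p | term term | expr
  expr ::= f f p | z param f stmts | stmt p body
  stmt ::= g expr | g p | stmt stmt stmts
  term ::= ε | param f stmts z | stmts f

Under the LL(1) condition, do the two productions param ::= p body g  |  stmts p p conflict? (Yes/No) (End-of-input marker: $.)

Yes

FIRST(p body g) = { p } and FIRST(stmts p p) = { f, g, p, z }.
Both contain p, so the two alternatives are not disjoint — LL(1) conflict.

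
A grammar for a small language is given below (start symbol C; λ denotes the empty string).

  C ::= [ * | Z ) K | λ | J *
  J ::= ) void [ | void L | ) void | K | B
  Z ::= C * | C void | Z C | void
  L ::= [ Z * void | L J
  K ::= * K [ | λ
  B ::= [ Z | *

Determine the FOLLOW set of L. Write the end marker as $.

{ ), *, [, void }

In J ::= void L: L is at the end, add FOLLOW(J) = { ), *, [, void }.
In L ::= L J: add FIRST(J)\{λ} = { ), *, [, void }.
  Since J is nullable, also add FOLLOW(L) = { ), *, [, void }.
Union: FOLLOW(L) = { ), *, [, void }.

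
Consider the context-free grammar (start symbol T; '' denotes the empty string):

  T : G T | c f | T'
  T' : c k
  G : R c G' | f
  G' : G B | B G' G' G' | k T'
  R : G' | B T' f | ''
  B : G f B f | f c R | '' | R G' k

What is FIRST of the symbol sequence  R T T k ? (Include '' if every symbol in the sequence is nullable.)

{ c, f, k }

Add FIRST(R)\{''} = { c, f, k }; R is nullable, continue.
Add FIRST(T) = { c, f, k }; T is not nullable, stop.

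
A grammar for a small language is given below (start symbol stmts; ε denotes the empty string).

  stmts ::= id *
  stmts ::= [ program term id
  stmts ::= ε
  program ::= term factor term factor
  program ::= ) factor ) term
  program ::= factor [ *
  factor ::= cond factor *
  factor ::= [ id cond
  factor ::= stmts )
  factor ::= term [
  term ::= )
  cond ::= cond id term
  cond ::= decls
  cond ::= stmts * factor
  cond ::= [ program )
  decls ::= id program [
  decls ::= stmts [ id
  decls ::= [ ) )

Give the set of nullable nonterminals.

Directly nullable (have an ε-production): stmts.
No other nonterminal has a production whose RHS symbols are all nullable.

{ stmts }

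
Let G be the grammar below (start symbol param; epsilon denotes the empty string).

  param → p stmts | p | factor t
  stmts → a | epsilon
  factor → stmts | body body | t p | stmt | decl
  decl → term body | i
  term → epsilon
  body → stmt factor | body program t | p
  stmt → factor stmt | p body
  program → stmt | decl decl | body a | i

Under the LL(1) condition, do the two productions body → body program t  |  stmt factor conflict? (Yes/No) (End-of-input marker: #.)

FIRST(body program t) = { a, i, p, t } and FIRST(stmt factor) = { a, i, p, t }.
Both contain a, so the two alternatives are not disjoint — LL(1) conflict.

Yes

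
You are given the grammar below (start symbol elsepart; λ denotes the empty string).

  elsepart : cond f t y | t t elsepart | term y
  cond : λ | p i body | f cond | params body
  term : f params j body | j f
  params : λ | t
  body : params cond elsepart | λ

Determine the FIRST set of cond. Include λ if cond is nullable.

cond : λ contributes λ.
cond : p i body contributes {p}.
cond : f cond contributes {f}.
From cond : params body: params, body nullable, take FIRST(params) ∪ FIRST(body) = { f, j, p, t }; also λ since the whole RHS is nullable.
Union: FIRST(cond) = { f, j, p, t, λ }.

{ f, j, p, t, λ }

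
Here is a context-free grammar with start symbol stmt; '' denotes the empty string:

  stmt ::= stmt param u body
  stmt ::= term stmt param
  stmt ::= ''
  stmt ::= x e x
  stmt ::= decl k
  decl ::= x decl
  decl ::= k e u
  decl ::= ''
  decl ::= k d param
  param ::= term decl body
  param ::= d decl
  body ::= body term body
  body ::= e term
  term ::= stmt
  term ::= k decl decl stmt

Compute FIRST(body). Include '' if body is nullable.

{ e }

From body ::= body term body: add FIRST(body) = { e }.
body ::= e term contributes {e}.
Union: FIRST(body) = { e }.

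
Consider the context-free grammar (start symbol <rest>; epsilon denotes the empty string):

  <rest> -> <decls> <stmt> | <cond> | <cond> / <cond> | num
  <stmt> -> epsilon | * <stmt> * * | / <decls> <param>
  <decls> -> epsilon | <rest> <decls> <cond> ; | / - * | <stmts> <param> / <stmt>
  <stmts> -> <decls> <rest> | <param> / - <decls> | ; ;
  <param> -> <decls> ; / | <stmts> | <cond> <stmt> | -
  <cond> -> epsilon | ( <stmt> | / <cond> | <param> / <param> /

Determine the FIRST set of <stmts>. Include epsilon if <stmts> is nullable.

From <stmts> -> <decls> <rest>: <decls>, <rest> nullable, take FIRST(<decls>) ∪ FIRST(<rest>) = { (, *, -, /, ;, num }; also epsilon since the whole RHS is nullable.
From <stmts> -> <param> / - <decls>: <param> nullable, take FIRST(<param>) ∪ {/} = { (, *, -, /, ;, num }.
<stmts> -> ; ; contributes {;}.
Union: FIRST(<stmts>) = { (, *, -, /, ;, num, epsilon }.

{ (, *, -, /, ;, num, epsilon }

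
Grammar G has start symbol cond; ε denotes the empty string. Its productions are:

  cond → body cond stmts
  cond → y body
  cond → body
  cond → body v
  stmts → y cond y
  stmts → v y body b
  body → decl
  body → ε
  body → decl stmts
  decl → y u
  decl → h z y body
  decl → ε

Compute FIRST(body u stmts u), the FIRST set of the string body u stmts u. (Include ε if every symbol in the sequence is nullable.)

{ h, u, v, y }

Add FIRST(body)\{ε} = { h, v, y }; body is nullable, continue.
u is a terminal; add {u} and stop.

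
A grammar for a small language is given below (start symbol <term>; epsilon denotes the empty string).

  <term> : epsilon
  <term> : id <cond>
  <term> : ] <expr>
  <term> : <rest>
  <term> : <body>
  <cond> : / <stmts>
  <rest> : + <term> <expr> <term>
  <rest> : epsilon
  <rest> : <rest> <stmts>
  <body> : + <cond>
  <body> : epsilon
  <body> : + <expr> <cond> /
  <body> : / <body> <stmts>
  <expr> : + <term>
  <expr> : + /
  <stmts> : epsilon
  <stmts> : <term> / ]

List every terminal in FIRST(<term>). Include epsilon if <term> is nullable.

<term> : epsilon contributes epsilon.
<term> : id <cond> contributes {id}.
<term> : ] <expr> contributes {]}.
From <term> : <rest>: add FIRST(<rest>) = { +, /, ], id, epsilon } (including epsilon since <rest> is nullable).
From <term> : <body>: add FIRST(<body>) = { +, /, epsilon } (including epsilon since <body> is nullable).
Union: FIRST(<term>) = { +, /, ], id, epsilon }.

{ +, /, ], id, epsilon }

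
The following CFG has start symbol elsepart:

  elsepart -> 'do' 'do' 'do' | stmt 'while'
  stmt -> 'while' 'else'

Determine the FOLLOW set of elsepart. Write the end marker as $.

elsepart is the start symbol, so $ ∈ FOLLOW(elsepart).
Union: FOLLOW(elsepart) = { $ }.

{ $ }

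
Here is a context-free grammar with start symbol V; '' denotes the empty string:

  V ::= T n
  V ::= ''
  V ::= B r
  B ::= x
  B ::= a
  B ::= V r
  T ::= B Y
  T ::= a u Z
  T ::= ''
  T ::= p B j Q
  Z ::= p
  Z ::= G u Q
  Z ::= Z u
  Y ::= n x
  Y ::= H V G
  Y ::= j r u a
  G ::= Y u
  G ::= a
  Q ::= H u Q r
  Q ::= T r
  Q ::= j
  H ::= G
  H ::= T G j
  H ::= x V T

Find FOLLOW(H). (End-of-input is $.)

{ a, j, n, p, r, u, x }

In Y ::= H V G: add FIRST(V G) = { a, j, n, p, r, x }.
In Q ::= H u Q r: add FIRST(u Q r) = { u }.
Union: FOLLOW(H) = { a, j, n, p, r, u, x }.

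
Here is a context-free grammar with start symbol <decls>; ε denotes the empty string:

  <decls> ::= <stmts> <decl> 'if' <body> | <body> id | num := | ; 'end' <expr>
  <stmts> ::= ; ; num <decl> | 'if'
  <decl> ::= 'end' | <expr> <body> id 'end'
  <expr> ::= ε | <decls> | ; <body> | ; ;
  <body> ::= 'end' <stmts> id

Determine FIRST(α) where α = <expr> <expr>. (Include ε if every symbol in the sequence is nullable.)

{ 'end', 'if', ;, num, ε }

Add FIRST(<expr>)\{ε} = { 'end', 'if', ;, num }; <expr> is nullable, continue.
Add FIRST(<expr>)\{ε} = { 'end', 'if', ;, num }; <expr> is nullable, continue.
Every symbol is nullable, so include ε.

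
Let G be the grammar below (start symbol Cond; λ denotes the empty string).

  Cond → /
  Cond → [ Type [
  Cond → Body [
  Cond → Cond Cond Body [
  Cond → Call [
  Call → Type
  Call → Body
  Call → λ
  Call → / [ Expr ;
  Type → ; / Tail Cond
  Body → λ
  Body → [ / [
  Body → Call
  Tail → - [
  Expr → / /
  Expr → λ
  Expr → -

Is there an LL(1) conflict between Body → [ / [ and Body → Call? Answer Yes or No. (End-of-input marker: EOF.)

FIRST([ / [) = { [ } and FIRST(Call) = { /, ;, [, λ }.
Both contain [, so the two alternatives are not disjoint — LL(1) conflict.

Yes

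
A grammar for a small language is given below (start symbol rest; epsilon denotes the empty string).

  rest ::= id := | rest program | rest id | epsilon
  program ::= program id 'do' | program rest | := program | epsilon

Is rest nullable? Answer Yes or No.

rest has an epsilon-production, so rest ⇒ epsilon.

Yes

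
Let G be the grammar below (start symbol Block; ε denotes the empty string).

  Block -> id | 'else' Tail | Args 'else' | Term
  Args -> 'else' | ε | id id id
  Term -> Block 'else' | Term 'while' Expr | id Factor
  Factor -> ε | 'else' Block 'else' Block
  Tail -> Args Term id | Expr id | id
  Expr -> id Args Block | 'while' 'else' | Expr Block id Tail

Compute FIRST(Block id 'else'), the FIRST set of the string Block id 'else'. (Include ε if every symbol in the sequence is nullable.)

{ 'else', id }

Add FIRST(Block) = { 'else', id }; Block is not nullable, stop.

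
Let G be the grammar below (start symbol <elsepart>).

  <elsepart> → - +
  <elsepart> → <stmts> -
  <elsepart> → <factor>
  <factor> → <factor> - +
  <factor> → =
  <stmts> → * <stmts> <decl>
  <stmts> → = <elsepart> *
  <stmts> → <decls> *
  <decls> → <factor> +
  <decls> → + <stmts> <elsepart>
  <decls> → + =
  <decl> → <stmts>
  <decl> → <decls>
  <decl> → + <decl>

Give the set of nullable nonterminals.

No nonterminal has an empty production or an RHS whose symbols are all nullable.

{ } (none)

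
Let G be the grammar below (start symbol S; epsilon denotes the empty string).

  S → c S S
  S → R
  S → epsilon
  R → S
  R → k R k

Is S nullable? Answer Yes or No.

Yes

S has an epsilon-production, so S ⇒ epsilon.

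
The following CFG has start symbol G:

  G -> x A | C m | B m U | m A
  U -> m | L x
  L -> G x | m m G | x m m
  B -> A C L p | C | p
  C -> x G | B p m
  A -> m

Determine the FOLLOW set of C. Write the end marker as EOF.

{ m, p, x }

In G -> C m: add FIRST(m) = { m }.
In B -> A C L p: add FIRST(L p) = { m, p, x }.
In B -> C: C is at the end, add FOLLOW(B) = { m, p }.
Union: FOLLOW(C) = { m, p, x }.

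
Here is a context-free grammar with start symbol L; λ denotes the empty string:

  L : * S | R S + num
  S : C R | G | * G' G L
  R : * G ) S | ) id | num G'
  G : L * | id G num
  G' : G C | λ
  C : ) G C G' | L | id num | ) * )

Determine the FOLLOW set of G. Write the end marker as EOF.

{ EOF, ), *, +, id, num }

In S : G: G is at the end, add FOLLOW(S) = { EOF, ), *, +, id, num }.
In S : * G' G L: add FIRST(L) = { ), *, num }.
In R : * G ) S: add FIRST() S) = { ) }.
In G : id G num: add FIRST(num) = { num }.
In G' : G C: add FIRST(C) = { ), *, id, num }.
In C : ) G C G': add FIRST(C G') = { ), *, id, num }.
Union: FOLLOW(G) = { EOF, ), *, +, id, num }.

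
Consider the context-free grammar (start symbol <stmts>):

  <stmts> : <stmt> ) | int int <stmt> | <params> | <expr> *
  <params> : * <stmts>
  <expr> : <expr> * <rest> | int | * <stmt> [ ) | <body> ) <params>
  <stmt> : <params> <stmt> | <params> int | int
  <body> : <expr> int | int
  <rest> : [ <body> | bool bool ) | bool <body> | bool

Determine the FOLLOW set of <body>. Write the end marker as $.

{ ), *, int }

In <expr> : <body> ) <params>: add FIRST() <params>) = { ) }.
In <rest> : [ <body>: <body> is at the end, add FOLLOW(<rest>) = { *, int }.
In <rest> : bool <body>: <body> is at the end, add FOLLOW(<rest>) = { *, int }.
Union: FOLLOW(<body>) = { ), *, int }.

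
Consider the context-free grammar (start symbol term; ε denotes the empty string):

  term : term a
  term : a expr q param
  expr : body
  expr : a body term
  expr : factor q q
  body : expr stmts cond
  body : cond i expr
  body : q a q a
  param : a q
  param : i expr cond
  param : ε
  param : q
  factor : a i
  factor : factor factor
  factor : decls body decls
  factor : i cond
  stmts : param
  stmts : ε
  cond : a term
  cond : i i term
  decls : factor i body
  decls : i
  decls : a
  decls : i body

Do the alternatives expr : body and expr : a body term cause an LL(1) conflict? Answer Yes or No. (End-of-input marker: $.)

FIRST(body) = { a, i, q } and FIRST(a body term) = { a }.
Both contain a, so the two alternatives are not disjoint — LL(1) conflict.

Yes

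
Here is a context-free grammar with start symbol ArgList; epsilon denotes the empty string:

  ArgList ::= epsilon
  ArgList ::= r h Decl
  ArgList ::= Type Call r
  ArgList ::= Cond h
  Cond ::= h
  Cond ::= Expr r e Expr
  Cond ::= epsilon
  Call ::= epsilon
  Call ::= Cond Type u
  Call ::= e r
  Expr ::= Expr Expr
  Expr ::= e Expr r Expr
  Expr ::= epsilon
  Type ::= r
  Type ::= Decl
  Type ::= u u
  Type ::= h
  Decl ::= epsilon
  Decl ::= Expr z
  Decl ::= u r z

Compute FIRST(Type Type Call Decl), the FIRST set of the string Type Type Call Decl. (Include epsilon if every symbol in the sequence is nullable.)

Add FIRST(Type)\{epsilon} = { e, h, r, u, z }; Type is nullable, continue.
Add FIRST(Type)\{epsilon} = { e, h, r, u, z }; Type is nullable, continue.
Add FIRST(Call)\{epsilon} = { e, h, r, u, z }; Call is nullable, continue.
Add FIRST(Decl)\{epsilon} = { e, u, z }; Decl is nullable, continue.
Every symbol is nullable, so include epsilon.

{ e, h, r, u, z, epsilon }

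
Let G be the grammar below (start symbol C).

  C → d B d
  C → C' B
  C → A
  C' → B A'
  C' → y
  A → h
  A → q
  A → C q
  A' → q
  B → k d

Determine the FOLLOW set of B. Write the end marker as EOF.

{ EOF, d, q }

In C → d B d: add FIRST(d) = { d }.
In C → C' B: B is at the end, add FOLLOW(C) = { EOF, q }.
In C' → B A': add FIRST(A') = { q }.
Union: FOLLOW(B) = { EOF, d, q }.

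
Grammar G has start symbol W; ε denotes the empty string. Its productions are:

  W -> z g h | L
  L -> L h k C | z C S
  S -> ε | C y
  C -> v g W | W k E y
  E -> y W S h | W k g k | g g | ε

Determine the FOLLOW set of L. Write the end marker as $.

In W -> L: L is at the end, add FOLLOW(W) = { $, h, k, v, y, z }.
In L -> L h k C: add FIRST(h k C) = { h }.
Union: FOLLOW(L) = { $, h, k, v, y, z }.

{ $, h, k, v, y, z }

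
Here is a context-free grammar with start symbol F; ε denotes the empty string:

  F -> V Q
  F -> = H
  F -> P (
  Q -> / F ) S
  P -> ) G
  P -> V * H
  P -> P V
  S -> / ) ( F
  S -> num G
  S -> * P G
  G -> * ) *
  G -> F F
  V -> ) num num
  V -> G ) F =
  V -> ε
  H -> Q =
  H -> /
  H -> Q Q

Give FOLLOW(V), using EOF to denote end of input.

In F -> V Q: add FIRST(Q) = { / }.
In P -> V * H: add FIRST(* H) = { * }.
In P -> P V: V is at the end, add FOLLOW(P) = { (, ), *, /, = }.
Union: FOLLOW(V) = { (, ), *, /, = }.

{ (, ), *, /, = }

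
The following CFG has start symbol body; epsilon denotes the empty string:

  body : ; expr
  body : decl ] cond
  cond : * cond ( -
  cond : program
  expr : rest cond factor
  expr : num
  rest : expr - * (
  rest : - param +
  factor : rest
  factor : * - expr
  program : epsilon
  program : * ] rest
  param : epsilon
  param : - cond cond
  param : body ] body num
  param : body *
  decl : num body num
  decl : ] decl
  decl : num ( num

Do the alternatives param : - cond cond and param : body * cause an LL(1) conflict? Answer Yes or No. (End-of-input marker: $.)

FIRST(- cond cond) = { - } and FIRST(body *) = { ;, ], num }.
The FIRST sets are disjoint and neither alternative is nullable — no conflict.

No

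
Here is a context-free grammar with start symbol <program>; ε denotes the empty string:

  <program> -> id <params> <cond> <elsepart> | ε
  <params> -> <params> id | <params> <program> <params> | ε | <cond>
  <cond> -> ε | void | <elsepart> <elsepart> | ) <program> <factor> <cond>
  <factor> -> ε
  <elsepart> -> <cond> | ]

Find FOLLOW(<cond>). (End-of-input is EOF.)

{ EOF, ), ], id, void }

In <program> -> id <params> <cond> <elsepart>: add FIRST(<elsepart>)\{ε} = { ), ], void }.
  Since <elsepart> is nullable, also add FOLLOW(<program>) = { EOF, ), ], id, void }.
In <params> -> <cond>: <cond> is at the end, add FOLLOW(<params>) = { EOF, ), ], id, void }.
In <cond> -> ) <program> <factor> <cond>: <cond> is at the end, add FOLLOW(<cond>) = { EOF, ), ], id, void }.
In <elsepart> -> <cond>: <cond> is at the end, add FOLLOW(<elsepart>) = { EOF, ), ], id, void }.
Union: FOLLOW(<cond>) = { EOF, ), ], id, void }.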